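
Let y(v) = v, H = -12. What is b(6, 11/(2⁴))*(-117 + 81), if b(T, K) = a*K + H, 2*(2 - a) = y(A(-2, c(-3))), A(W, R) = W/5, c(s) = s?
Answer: 7551/20 ≈ 377.55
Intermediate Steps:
A(W, R) = W/5 (A(W, R) = W*(⅕) = W/5)
a = 11/5 (a = 2 - (-2)/10 = 2 - ½*(-⅖) = 2 + ⅕ = 11/5 ≈ 2.2000)
b(T, K) = -12 + 11*K/5 (b(T, K) = 11*K/5 - 12 = -12 + 11*K/5)
b(6, 11/(2⁴))*(-117 + 81) = (-12 + 11*(11/(2⁴))/5)*(-117 + 81) = (-12 + 11*(11/16)/5)*(-36) = (-12 + 11*(11*(1/16))/5)*(-36) = (-12 + (11/5)*(11/16))*(-36) = (-12 + 121/80)*(-36) = -839/80*(-36) = 7551/20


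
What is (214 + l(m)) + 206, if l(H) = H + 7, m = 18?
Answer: 445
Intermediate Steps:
l(H) = 7 + H
(214 + l(m)) + 206 = (214 + (7 + 18)) + 206 = (214 + 25) + 206 = 239 + 206 = 445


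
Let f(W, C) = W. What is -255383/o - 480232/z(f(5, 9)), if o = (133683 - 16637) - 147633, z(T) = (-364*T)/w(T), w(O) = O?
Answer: 3695453899/2783417 ≈ 1327.7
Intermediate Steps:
z(T) = -364 (z(T) = (-364*T)/T = -364)
o = -30587 (o = 117046 - 147633 = -30587)
-255383/o - 480232/z(f(5, 9)) = -255383/(-30587) - 480232/(-364) = -255383*(-1/30587) - 480232*(-1/364) = 255383/30587 + 120058/91 = 3695453899/2783417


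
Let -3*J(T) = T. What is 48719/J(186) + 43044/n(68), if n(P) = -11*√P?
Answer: -48719/62 - 1266*√17/11 ≈ -1260.3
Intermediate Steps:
J(T) = -T/3
48719/J(186) + 43044/n(68) = 48719/((-⅓*186)) + 43044/((-22*√17)) = 48719/(-62) + 43044/((-22*√17)) = 48719*(-1/62) + 43044/((-22*√17)) = -48719/62 + 43044*(-√17/374) = -48719/62 - 1266*√17/11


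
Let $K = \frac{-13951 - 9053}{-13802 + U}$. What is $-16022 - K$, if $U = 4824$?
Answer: $- \frac{71934260}{4489} \approx -16025.0$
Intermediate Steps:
$K = \frac{11502}{4489}$ ($K = \frac{-13951 - 9053}{-13802 + 4824} = - \frac{23004}{-8978} = \left(-23004\right) \left(- \frac{1}{8978}\right) = \frac{11502}{4489} \approx 2.5623$)
$-16022 - K = -16022 - \frac{11502}{4489} = - \frac{71934260}{4489}$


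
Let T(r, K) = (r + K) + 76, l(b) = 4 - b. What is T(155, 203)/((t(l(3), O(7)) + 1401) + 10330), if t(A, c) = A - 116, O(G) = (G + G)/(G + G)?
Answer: 217/5808 ≈ 0.037362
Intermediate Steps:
O(G) = 1 (O(G) = (2*G)/((2*G)) = (2*G)*(1/(2*G)) = 1)
T(r, K) = 76 + K + r (T(r, K) = (K + r) + 76 = 76 + K + r)
t(A, c) = -116 + A
T(155, 203)/((t(l(3), O(7)) + 1401) + 10330) = (76 + 203 + 155)/(((-116 + (4 - 1*3)) + 1401) + 10330) = 434/(((-116 + (4 - 3)) + 1401) + 10330) = 434/(((-116 + 1) + 1401) + 10330) = 434/((-115 + 1401) + 10330) = 434/(1286 + 10330) = 434/11616 = 434*(1/11616) = 217/5808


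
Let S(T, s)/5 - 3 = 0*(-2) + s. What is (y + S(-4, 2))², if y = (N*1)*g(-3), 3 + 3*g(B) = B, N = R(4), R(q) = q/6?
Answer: 5041/9 ≈ 560.11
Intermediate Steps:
R(q) = q/6 (R(q) = q*(⅙) = q/6)
N = ⅔ (N = (⅙)*4 = ⅔ ≈ 0.66667)
g(B) = -1 + B/3
y = -4/3 (y = ((⅔)*1)*(-1 + (⅓)*(-3)) = 2*(-1 - 1)/3 = (⅔)*(-2) = -4/3 ≈ -1.3333)
S(T, s) = 15 + 5*s (S(T, s) = 15 + 5*(0*(-2) + s) = 15 + 5*(0 + s) = 15 + 5*s)
(y + S(-4, 2))² = (-4/3 + (15 + 5*2))² = (-4/3 + (15 + 10))² = (-4/3 + 25)² = (71/3)² = 5041/9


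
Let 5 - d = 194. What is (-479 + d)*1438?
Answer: -960584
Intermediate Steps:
d = -189 (d = 5 - 1*194 = 5 - 194 = -189)
(-479 + d)*1438 = (-479 - 189)*1438 = -668*1438 = -960584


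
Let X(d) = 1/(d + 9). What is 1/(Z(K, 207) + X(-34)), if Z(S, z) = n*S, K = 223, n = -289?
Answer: -25/1611176 ≈ -1.5517e-5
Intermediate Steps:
Z(S, z) = -289*S
X(d) = 1/(9 + d)
1/(Z(K, 207) + X(-34)) = 1/(-289*223 + 1/(9 - 34)) = 1/(-64447 + 1/(-25)) = 1/(-64447 - 1/25) = 1/(-1611176/25) = -25/1611176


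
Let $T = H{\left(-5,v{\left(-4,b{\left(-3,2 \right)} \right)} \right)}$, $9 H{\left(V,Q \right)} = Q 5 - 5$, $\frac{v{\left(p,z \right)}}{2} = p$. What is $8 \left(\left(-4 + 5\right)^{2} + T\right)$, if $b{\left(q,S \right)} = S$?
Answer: $-32$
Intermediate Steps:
$v{\left(p,z \right)} = 2 p$
$H{\left(V,Q \right)} = - \frac{5}{9} + \frac{5 Q}{9}$ ($H{\left(V,Q \right)} = \frac{Q 5 - 5}{9} = \frac{5 Q - 5}{9} = \frac{-5 + 5 Q}{9} = - \frac{5}{9} + \frac{5 Q}{9}$)
$T = -5$ ($T = - \frac{5}{9} + \frac{5 \cdot 2 \left(-4\right)}{9} = - \frac{5}{9} + \frac{5}{9} \left(-8\right) = - \frac{5}{9} - \frac{40}{9} = -5$)
$8 \left(\left(-4 + 5\right)^{2} + T\right) = 8 \left(\left(-4 + 5\right)^{2} - 5\right) = 8 \left(1^{2} - 5\right) = 8 \left(1 - 5\right) = 8 \left(-4\right) = -32$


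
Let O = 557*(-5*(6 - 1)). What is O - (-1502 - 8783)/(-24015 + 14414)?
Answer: -133704210/9601 ≈ -13926.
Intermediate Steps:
O = -13925 (O = 557*(-5*5) = 557*(-25) = -13925)
O - (-1502 - 8783)/(-24015 + 14414) = -13925 - (-1502 - 8783)/(-24015 + 14414) = -13925 - (-10285)/(-9601) = -13925 - (-10285)*(-1)/9601 = -13925 - 1*10285/9601 = -13925 - 10285/9601 = -133704210/9601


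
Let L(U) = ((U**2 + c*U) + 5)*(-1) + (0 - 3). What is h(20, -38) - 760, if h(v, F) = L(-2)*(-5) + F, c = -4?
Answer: -698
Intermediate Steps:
L(U) = -8 - U**2 + 4*U (L(U) = ((U**2 - 4*U) + 5)*(-1) + (0 - 3) = (5 + U**2 - 4*U)*(-1) - 3 = (-5 - U**2 + 4*U) - 3 = -8 - U**2 + 4*U)
h(v, F) = 100 + F (h(v, F) = (-8 - 1*(-2)**2 + 4*(-2))*(-5) + F = (-8 - 1*4 - 8)*(-5) + F = (-8 - 4 - 8)*(-5) + F = -20*(-5) + F = 100 + F)
h(20, -38) - 760 = (100 - 38) - 760 = 62 - 760 = -698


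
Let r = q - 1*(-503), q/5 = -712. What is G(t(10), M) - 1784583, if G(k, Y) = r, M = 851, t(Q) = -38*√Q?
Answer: -1787640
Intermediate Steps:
q = -3560 (q = 5*(-712) = -3560)
r = -3057 (r = -3560 - 1*(-503) = -3560 + 503 = -3057)
G(k, Y) = -3057
G(t(10), M) - 1784583 = -3057 - 1784583 = -1787640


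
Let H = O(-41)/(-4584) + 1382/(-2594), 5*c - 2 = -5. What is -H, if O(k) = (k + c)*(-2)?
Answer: 2047159/3715905 ≈ 0.55092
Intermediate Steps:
c = -3/5 (c = 2/5 + (1/5)*(-5) = 2/5 - 1 = -3/5 ≈ -0.60000)
O(k) = 6/5 - 2*k (O(k) = (k - 3/5)*(-2) = (-3/5 + k)*(-2) = 6/5 - 2*k)
H = -2047159/3715905 (H = (6/5 - 2*(-41))/(-4584) + 1382/(-2594) = (6/5 + 82)*(-1/4584) + 1382*(-1/2594) = (416/5)*(-1/4584) - 691/1297 = -52/2865 - 691/1297 = -2047159/3715905 ≈ -0.55092)
-H = -1*(-2047159/3715905) = 2047159/3715905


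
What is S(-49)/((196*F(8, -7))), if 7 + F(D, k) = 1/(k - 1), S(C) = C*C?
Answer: -98/57 ≈ -1.7193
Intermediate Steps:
S(C) = C²
F(D, k) = -7 + 1/(-1 + k) (F(D, k) = -7 + 1/(k - 1) = -7 + 1/(-1 + k))
S(-49)/((196*F(8, -7))) = (-49)²/((196*((8 - 7*(-7))/(-1 - 7)))) = 2401/((196*((8 + 49)/(-8)))) = 2401/((196*(-⅛*57))) = 2401/((196*(-57/8))) = 2401/(-2793/2) = 2401*(-2/2793) = -98/57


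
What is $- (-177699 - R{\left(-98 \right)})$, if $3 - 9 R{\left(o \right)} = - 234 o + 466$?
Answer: $\frac{1575896}{9} \approx 1.751 \cdot 10^{5}$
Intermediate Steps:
$R{\left(o \right)} = - \frac{463}{9} + 26 o$ ($R{\left(o \right)} = \frac{1}{3} - \frac{- 234 o + 466}{9} = \frac{1}{3} - \frac{466 - 234 o}{9} = \frac{1}{3} + \left(- \frac{466}{9} + 26 o\right) = - \frac{463}{9} + 26 o$)
$- (-177699 - R{\left(-98 \right)}) = - (-177699 - \left(- \frac{463}{9} + 26 \left(-98\right)\right)) = - (-177699 - \left(- \frac{463}{9} - 2548\right)) = - (-177699 - - \frac{23395}{9}) = - (-177699 + \frac{23395}{9}) = \left(-1\right) \left(- \frac{1575896}{9}\right) = \frac{1575896}{9}$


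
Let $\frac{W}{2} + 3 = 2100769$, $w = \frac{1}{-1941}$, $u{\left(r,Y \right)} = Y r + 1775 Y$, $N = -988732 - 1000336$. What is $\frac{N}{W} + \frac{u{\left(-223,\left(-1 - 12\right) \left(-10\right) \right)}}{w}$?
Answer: $- \frac{411346957486547}{1050383} \approx -3.9162 \cdot 10^{8}$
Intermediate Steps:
$N = -1989068$ ($N = -988732 - 1000336 = -1989068$)
$u{\left(r,Y \right)} = 1775 Y + Y r$
$w = - \frac{1}{1941} \approx -0.0005152$
$W = 4201532$ ($W = -6 + 2 \cdot 2100769 = -6 + 4201538 = 4201532$)
$\frac{N}{W} + \frac{u{\left(-223,\left(-1 - 12\right) \left(-10\right) \right)}}{w} = - \frac{1989068}{4201532} + \frac{\left(-1 - 12\right) \left(-10\right) \left(1775 - 223\right)}{- \frac{1}{1941}} = \left(-1989068\right) \frac{1}{4201532} + \left(-13\right) \left(-10\right) 1552 \left(-1941\right) = - \frac{497267}{1050383} + 130 \cdot 1552 \left(-1941\right) = - \frac{497267}{1050383} + 201760 \left(-1941\right) = - \frac{497267}{1050383} - 391616160 = - \frac{411346957486547}{1050383}$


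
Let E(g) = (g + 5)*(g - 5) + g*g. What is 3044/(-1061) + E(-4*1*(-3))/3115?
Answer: -9203017/3305015 ≈ -2.7846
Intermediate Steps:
E(g) = g² + (-5 + g)*(5 + g) (E(g) = (5 + g)*(-5 + g) + g² = (-5 + g)*(5 + g) + g² = g² + (-5 + g)*(5 + g))
3044/(-1061) + E(-4*1*(-3))/3115 = 3044/(-1061) + (-25 + 2*(-4*1*(-3))²)/3115 = 3044*(-1/1061) + (-25 + 2*(-4*(-3))²)*(1/3115) = -3044/1061 + (-25 + 2*12²)*(1/3115) = -3044/1061 + (-25 + 2*144)*(1/3115) = -3044/1061 + (-25 + 288)*(1/3115) = -3044/1061 + 263*(1/3115) = -3044/1061 + 263/3115 = -9203017/3305015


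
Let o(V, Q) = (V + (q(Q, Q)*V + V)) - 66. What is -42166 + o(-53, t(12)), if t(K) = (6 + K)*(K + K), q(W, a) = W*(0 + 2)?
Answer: -88130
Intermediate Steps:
q(W, a) = 2*W (q(W, a) = W*2 = 2*W)
t(K) = 2*K*(6 + K) (t(K) = (6 + K)*(2*K) = 2*K*(6 + K))
o(V, Q) = -66 + 2*V + 2*Q*V (o(V, Q) = (V + ((2*Q)*V + V)) - 66 = (V + (2*Q*V + V)) - 66 = (V + (V + 2*Q*V)) - 66 = (2*V + 2*Q*V) - 66 = -66 + 2*V + 2*Q*V)
-42166 + o(-53, t(12)) = -42166 + (-66 + 2*(-53) + 2*(2*12*(6 + 12))*(-53)) = -42166 + (-66 - 106 + 2*(2*12*18)*(-53)) = -42166 + (-66 - 106 + 2*432*(-53)) = -42166 + (-66 - 106 - 45792) = -42166 - 45964 = -88130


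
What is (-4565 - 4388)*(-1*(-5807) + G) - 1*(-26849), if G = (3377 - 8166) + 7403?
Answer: -75366364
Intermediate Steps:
G = 2614 (G = -4789 + 7403 = 2614)
(-4565 - 4388)*(-1*(-5807) + G) - 1*(-26849) = (-4565 - 4388)*(-1*(-5807) + 2614) - 1*(-26849) = -8953*(5807 + 2614) + 26849 = -8953*8421 + 26849 = -75393213 + 26849 = -75366364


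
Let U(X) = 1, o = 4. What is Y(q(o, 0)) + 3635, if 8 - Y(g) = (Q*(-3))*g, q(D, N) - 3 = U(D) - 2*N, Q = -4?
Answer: 3595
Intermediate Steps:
q(D, N) = 4 - 2*N (q(D, N) = 3 + (1 - 2*N) = 4 - 2*N)
Y(g) = 8 - 12*g (Y(g) = 8 - (-4*(-3))*g = 8 - 12*g)
Y(q(o, 0)) + 3635 = (8 - 12*(4 - 2*0)) + 3635 = (8 - 12*(4 + 0)) + 3635 = (8 - 12*4) + 3635 = (8 - 48) + 3635 = -40 + 3635 = 3595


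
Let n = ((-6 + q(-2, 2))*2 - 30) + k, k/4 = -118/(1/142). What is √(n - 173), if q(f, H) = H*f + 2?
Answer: I*√67243 ≈ 259.31*I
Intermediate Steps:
q(f, H) = 2 + H*f
k = -67024 (k = 4*(-118/(1/142)) = 4*(-118/1/142) = 4*(-118*142) = 4*(-16756) = -67024)
n = -67070 (n = ((-6 + (2 + 2*(-2)))*2 - 30) - 67024 = ((-6 + (2 - 4))*2 - 30) - 67024 = ((-6 - 2)*2 - 30) - 67024 = (-8*2 - 30) - 67024 = (-16 - 30) - 67024 = -46 - 67024 = -67070)
√(n - 173) = √(-67070 - 173) = √(-67243) = I*√67243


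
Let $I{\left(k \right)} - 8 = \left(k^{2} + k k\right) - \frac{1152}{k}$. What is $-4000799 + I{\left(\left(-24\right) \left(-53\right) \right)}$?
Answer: $- \frac{40535667}{53} \approx -7.6482 \cdot 10^{5}$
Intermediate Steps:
$I{\left(k \right)} = 8 - \frac{1152}{k} + 2 k^{2}$ ($I{\left(k \right)} = 8 - \left(- k^{2} + \frac{1152}{k} - k k\right) = 8 + \left(\left(k^{2} + k^{2}\right) - \frac{1152}{k}\right) = 8 + \left(2 k^{2} - \frac{1152}{k}\right) = 8 + \left(- \frac{1152}{k} + 2 k^{2}\right) = 8 - \frac{1152}{k} + 2 k^{2}$)
$-4000799 + I{\left(\left(-24\right) \left(-53\right) \right)} = -4000799 + \left(8 - \frac{1152}{\left(-24\right) \left(-53\right)} + 2 \left(\left(-24\right) \left(-53\right)\right)^{2}\right) = -4000799 + \left(8 - \frac{1152}{1272} + 2 \cdot 1272^{2}\right) = -4000799 + \left(8 - \frac{48}{53} + 2 \cdot 1617984\right) = -4000799 + \left(8 - \frac{48}{53} + 3235968\right) = -4000799 + \frac{171506680}{53} = - \frac{40535667}{53}$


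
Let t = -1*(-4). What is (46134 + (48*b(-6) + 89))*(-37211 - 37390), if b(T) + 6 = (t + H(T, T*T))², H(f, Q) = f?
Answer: -3441120327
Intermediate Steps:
t = 4
b(T) = -6 + (4 + T)²
(46134 + (48*b(-6) + 89))*(-37211 - 37390) = (46134 + (48*(-6 + (4 - 6)²) + 89))*(-37211 - 37390) = (46134 + (48*(-6 + (-2)²) + 89))*(-74601) = (46134 + (48*(-6 + 4) + 89))*(-74601) = (46134 + (48*(-2) + 89))*(-74601) = (46134 + (-96 + 89))*(-74601) = (46134 - 7)*(-74601) = 46127*(-74601) = -3441120327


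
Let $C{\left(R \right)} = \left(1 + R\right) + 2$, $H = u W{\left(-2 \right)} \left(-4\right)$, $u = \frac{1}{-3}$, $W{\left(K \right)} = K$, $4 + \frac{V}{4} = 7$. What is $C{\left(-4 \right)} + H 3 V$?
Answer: $-97$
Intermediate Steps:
$V = 12$ ($V = -16 + 4 \cdot 7 = -16 + 28 = 12$)
$u = - \frac{1}{3} \approx -0.33333$
$H = - \frac{8}{3}$ ($H = \left(- \frac{1}{3}\right) \left(-2\right) \left(-4\right) = \frac{2}{3} \left(-4\right) = - \frac{8}{3} \approx -2.6667$)
$C{\left(R \right)} = 3 + R$
$C{\left(-4 \right)} + H 3 V = \left(3 - 4\right) - \frac{8 \cdot 3 \cdot 12}{3} = -1 - 96 = -97$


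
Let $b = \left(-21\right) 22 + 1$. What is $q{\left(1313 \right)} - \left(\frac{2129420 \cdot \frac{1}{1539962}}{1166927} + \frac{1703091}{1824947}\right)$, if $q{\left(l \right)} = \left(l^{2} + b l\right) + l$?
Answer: $\frac{108028520293379999560002}{96455063672970617} \approx 1.12 \cdot 10^{6}$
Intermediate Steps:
$b = -461$ ($b = -462 + 1 = -461$)
$q{\left(l \right)} = l^{2} - 460 l$ ($q{\left(l \right)} = \left(l^{2} - 461 l\right) + l = l^{2} - 460 l$)
$q{\left(1313 \right)} - \left(\frac{2129420 \cdot \frac{1}{1539962}}{1166927} + \frac{1703091}{1824947}\right) = 1313 \left(-460 + 1313\right) - \left(\frac{2129420 \cdot \frac{1}{1539962}}{1166927} + \frac{1703091}{1824947}\right) = 1313 \cdot 853 - \left(2129420 \cdot \frac{1}{1539962} \cdot \frac{1}{1166927} + 1703091 \cdot \frac{1}{1824947}\right) = 1119989 - \left(\frac{62630}{45293} \cdot \frac{1}{1166927} + \frac{1703091}{1824947}\right) = 1119989 - \left(\frac{62630}{52853624611} + \frac{1703091}{1824947}\right) = 1119989 - \frac{90014646688803211}{96455063672970617} = \frac{108028520293379999560002}{96455063672970617}$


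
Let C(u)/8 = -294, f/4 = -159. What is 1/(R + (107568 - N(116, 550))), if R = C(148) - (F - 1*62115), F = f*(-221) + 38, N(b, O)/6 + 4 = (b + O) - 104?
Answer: 1/23389 ≈ 4.2755e-5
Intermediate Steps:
f = -636 (f = 4*(-159) = -636)
N(b, O) = -648 + 6*O + 6*b (N(b, O) = -24 + 6*((b + O) - 104) = -24 + 6*((O + b) - 104) = -24 + 6*(-104 + O + b) = -24 + (-624 + 6*O + 6*b) = -648 + 6*O + 6*b)
C(u) = -2352 (C(u) = 8*(-294) = -2352)
F = 140594 (F = -636*(-221) + 38 = 140556 + 38 = 140594)
R = -80831 (R = -2352 - (140594 - 1*62115) = -2352 - (140594 - 62115) = -2352 - 1*78479 = -2352 - 78479 = -80831)
1/(R + (107568 - N(116, 550))) = 1/(-80831 + (107568 - (-648 + 6*550 + 6*116))) = 1/(-80831 + (107568 - (-648 + 3300 + 696))) = 1/(-80831 + (107568 - 1*3348)) = 1/(-80831 + (107568 - 3348)) = 1/(-80831 + 104220) = 1/23389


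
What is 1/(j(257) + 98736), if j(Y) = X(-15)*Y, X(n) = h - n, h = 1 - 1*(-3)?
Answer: 1/103619 ≈ 9.6507e-6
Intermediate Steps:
h = 4 (h = 1 + 3 = 4)
X(n) = 4 - n
j(Y) = 19*Y (j(Y) = (4 - 1*(-15))*Y = (4 + 15)*Y = 19*Y)
1/(j(257) + 98736) = 1/(19*257 + 98736) = 1/(4883 + 98736) = 1/103619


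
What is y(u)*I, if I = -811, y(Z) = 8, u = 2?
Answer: -6488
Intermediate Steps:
y(u)*I = 8*(-811) = -6488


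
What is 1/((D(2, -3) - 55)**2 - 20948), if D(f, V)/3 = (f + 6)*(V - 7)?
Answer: 1/66077 ≈ 1.5134e-5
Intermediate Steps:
D(f, V) = 3*(-7 + V)*(6 + f) (D(f, V) = 3*((f + 6)*(V - 7)) = 3*((6 + f)*(-7 + V)) = 3*((-7 + V)*(6 + f)) = 3*(-7 + V)*(6 + f))
1/((D(2, -3) - 55)**2 - 20948) = 1/(((-126 - 21*2 + 18*(-3) + 3*(-3)*2) - 55)**2 - 20948) = 1/(((-126 - 42 - 54 - 18) - 55)**2 - 20948) = 1/((-240 - 55)**2 - 20948) = 1/((-295)**2 - 20948) = 1/(87025 - 20948) = 1/66077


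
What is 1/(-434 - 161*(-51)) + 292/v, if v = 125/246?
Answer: 435948433/758625 ≈ 574.66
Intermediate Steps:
v = 125/246 (v = 125*(1/246) = 125/246 ≈ 0.50813)
1/(-434 - 161*(-51)) + 292/v = 1/(-434 - 161*(-51)) + 292/(125/246) = -1/51/(-595) + 292*(246/125) = -1/595*(-1/51) + 71832/125 = 1/30345 + 71832/125 = 435948433/758625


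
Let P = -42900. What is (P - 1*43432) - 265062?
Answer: -351394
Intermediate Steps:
(P - 1*43432) - 265062 = (-42900 - 1*43432) - 265062 = (-42900 - 43432) - 265062 = -86332 - 265062 = -351394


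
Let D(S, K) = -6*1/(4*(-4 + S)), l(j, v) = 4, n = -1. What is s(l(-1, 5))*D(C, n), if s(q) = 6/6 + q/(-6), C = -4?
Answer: 1/16 ≈ 0.062500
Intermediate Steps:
s(q) = 1 - q/6 (s(q) = 6*(⅙) + q*(-⅙) = 1 - q/6)
D(S, K) = -6/(-16 + 4*S)
s(l(-1, 5))*D(C, n) = (1 - ⅙*4)*(-3/(-8 + 2*(-4))) = (1 - ⅔)*(-3/(-8 - 8)) = (-3/(-16))/3 = (-3*(-1/16))/3 = (⅓)*(3/16) = 1/16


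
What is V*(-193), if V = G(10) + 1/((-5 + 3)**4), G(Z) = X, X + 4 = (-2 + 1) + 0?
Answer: 15247/16 ≈ 952.94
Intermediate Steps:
X = -5 (X = -4 + ((-2 + 1) + 0) = -4 + (-1 + 0) = -4 - 1 = -5)
G(Z) = -5
V = -79/16 (V = -5 + 1/((-5 + 3)**4) = -5 + 1/((-2)**4) = -5 + 1/16 = -79/16 ≈ -4.9375)
V*(-193) = -79/16*(-193) = 15247/16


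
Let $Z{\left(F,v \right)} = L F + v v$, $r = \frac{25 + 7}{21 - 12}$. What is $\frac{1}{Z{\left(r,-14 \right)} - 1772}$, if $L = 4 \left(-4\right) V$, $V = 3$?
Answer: $- \frac{3}{5240} \approx -0.00057252$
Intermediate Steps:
$L = -48$ ($L = 4 \left(-4\right) 3 = \left(-16\right) 3 = -48$)
$r = \frac{32}{9} \approx 3.5556$
$Z{\left(F,v \right)} = v^{2} - 48 F$ ($Z{\left(F,v \right)} = - 48 F + v v = - 48 F + v^{2} = v^{2} - 48 F$)
$\frac{1}{Z{\left(r,-14 \right)} - 1772} = \frac{1}{\left(\left(-14\right)^{2} - \frac{512}{3}\right) - 1772} = \frac{1}{\left(196 - \frac{512}{3}\right) - 1772} = \frac{1}{\frac{76}{3} - 1772} = \frac{1}{- \frac{5240}{3}} = - \frac{3}{5240}$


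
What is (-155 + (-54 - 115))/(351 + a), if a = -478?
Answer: 324/127 ≈ 2.5512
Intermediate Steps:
(-155 + (-54 - 115))/(351 + a) = (-155 + (-54 - 115))/(351 - 478) = (-155 - 169)/(-127) = -324*(-1/127) = 324/127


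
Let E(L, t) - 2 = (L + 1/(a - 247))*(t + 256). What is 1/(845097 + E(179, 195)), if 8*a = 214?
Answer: 881/815652664 ≈ 1.0801e-6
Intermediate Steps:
a = 107/4 (a = (1/8)*214 = 107/4 ≈ 26.750)
E(L, t) = 2 + (256 + t)*(-4/881 + L) (E(L, t) = 2 + (L + 1/(107/4 - 247))*(t + 256) = 2 + (L + 1/(-881/4))*(256 + t) = 2 + (L - 4/881)*(256 + t) = 2 + (-4/881 + L)*(256 + t) = 2 + (256 + t)*(-4/881 + L))
1/(845097 + E(179, 195)) = 1/(845097 + (738/881 + 256*179 - 4/881*195 + 179*195)) = 1/(845097 + (738/881 + 45824 - 780/881 + 34905)) = 1/(845097 + 71122207/881) = 1/(815652664/881) = 881/815652664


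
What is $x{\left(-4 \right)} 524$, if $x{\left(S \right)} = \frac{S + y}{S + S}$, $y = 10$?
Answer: $-393$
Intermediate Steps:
$x{\left(S \right)} = \frac{10 + S}{2 S}$ ($x{\left(S \right)} = \frac{S + 10}{S + S} = \frac{10 + S}{2 S}$)
$x{\left(-4 \right)} 524 = \frac{10 - 4}{2 \left(-4\right)} 524 = \frac{1}{2} \left(- \frac{1}{4}\right) 6 \cdot 524 = \left(- \frac{3}{4}\right) 524 = -393$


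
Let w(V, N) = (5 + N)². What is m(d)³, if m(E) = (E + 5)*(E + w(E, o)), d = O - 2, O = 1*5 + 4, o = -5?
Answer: 592704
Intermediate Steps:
O = 9 (O = 5 + 4 = 9)
d = 7 (d = 9 - 2 = 7)
m(E) = E*(5 + E) (m(E) = (E + 5)*(E + (5 - 5)²) = (5 + E)*(E + 0²) = (5 + E)*(E + 0) = (5 + E)*E = E*(5 + E))
m(d)³ = (7*(5 + 7))³ = (7*12)³ = 84³ = 592704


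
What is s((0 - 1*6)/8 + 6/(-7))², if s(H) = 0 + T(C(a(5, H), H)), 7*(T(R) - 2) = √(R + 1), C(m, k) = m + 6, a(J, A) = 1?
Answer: 204/49 + 8*√2/7 ≈ 5.7795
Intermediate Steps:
C(m, k) = 6 + m
T(R) = 2 + √(1 + R)/7 (T(R) = 2 + √(R + 1)/7 = 2 + √(1 + R)/7)
s(H) = 2 + 2*√2/7 (s(H) = 0 + (2 + √(1 + (6 + 1))/7) = 0 + (2 + √(1 + 7)/7) = 0 + (2 + √8/7) = 0 + (2 + (2*√2)/7) = 0 + (2 + 2*√2/7) = 2 + 2*√2/7)
s((0 - 1*6)/8 + 6/(-7))² = (2 + 2*√2/7)²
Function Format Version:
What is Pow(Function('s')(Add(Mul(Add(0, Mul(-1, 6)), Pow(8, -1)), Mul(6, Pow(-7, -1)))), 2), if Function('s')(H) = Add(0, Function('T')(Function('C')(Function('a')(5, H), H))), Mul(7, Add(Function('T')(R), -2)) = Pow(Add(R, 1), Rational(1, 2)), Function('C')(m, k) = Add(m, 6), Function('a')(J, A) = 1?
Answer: Add(Rational(204, 49), Mul(Rational(8, 7), Pow(2, Rational(1, 2)))) ≈ 5.7795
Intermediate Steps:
Function('C')(m, k) = Add(6, m)
Function('T')(R) = Add(2, Mul(Rational(1, 7), Pow(Add(1, R), Rational(1, 2)))) (Function('T')(R) = Add(2, Mul(Rational(1, 7), Pow(Add(R, 1), Rational(1, 2)))) = Add(2, Mul(Rational(1, 7), Pow(Add(1, R), Rational(1, 2)))))
Function('s')(H) = Add(2, Mul(Rational(2, 7), Pow(2, Rational(1, 2)))) (Function('s')(H) = Add(0, Add(2, Mul(Rational(1, 7), Pow(Add(1, Add(6, 1)), Rational(1, 2))))) = Add(0, Add(2, Mul(Rational(1, 7), Pow(Add(1, 7), Rational(1, 2))))) = Add(0, Add(2, Mul(Rational(1, 7), Pow(8, Rational(1, 2))))) = Add(0, Add(2, Mul(Rational(1, 7), Mul(2, Pow(2, Rational(1, 2)))))) = Add(0, Add(2, Mul(Rational(2, 7), Pow(2, Rational(1, 2))))) = Add(2, Mul(Rational(2, 7), Pow(2, Rational(1, 2)))))
Pow(Function('s')(Add(Mul(Add(0, Mul(-1, 6)), Pow(8, -1)), Mul(6, Pow(-7, -1)))), 2) = Pow(Add(2, Mul(Rational(2, 7), Pow(2, Rational(1, 2)))), 2)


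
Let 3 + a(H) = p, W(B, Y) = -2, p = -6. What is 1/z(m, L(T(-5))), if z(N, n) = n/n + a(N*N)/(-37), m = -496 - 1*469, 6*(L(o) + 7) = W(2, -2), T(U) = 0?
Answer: 37/46 ≈ 0.80435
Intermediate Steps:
a(H) = -9 (a(H) = -3 - 6 = -9)
L(o) = -22/3 (L(o) = -7 + (⅙)*(-2) = -7 - ⅓ = -22/3)
m = -965 (m = -496 - 469 = -965)
z(N, n) = 46/37 (z(N, n) = n/n - 9/(-37) = 1 - 9*(-1/37) = 1 + 9/37 = 46/37)
1/z(m, L(T(-5))) = 1/(46/37) = 37/46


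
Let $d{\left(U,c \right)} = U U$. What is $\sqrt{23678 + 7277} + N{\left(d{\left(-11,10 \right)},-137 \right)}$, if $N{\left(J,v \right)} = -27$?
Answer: $-27 + \sqrt{30955} \approx 148.94$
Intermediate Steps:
$d{\left(U,c \right)} = U^{2}$
$\sqrt{23678 + 7277} + N{\left(d{\left(-11,10 \right)},-137 \right)} = \sqrt{23678 + 7277} - 27 = \sqrt{30955} - 27 = -27 + \sqrt{30955}$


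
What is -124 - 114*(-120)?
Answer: 13556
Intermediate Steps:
-124 - 114*(-120) = -124 + 13680 = 13556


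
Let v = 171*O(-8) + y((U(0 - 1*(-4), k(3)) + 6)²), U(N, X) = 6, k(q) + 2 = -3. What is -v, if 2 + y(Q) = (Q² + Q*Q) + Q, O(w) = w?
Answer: -40246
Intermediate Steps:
k(q) = -5 (k(q) = -2 - 3 = -5)
y(Q) = -2 + Q + 2*Q² (y(Q) = -2 + ((Q² + Q*Q) + Q) = -2 + ((Q² + Q²) + Q) = -2 + (2*Q² + Q) = -2 + (Q + 2*Q²) = -2 + Q + 2*Q²)
v = 40246 (v = 171*(-8) + (-2 + (6 + 6)² + 2*((6 + 6)²)²) = -1368 + (-2 + 12² + 2*(12²)²) = -1368 + (-2 + 144 + 2*144²) = -1368 + (-2 + 144 + 2*20736) = -1368 + (-2 + 144 + 41472) = -1368 + 41614 = 40246)
-v = -1*40246 = -40246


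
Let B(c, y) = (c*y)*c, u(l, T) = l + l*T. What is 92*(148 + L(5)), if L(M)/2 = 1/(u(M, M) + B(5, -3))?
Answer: 612536/45 ≈ 13612.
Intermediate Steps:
u(l, T) = l + T*l
B(c, y) = y*c**2
L(M) = 2/(-75 + M*(1 + M)) (L(M) = 2/(M*(1 + M) - 3*5**2) = 2/(M*(1 + M) - 3*25) = 2/(M*(1 + M) - 75) = 2/(-75 + M*(1 + M)))
92*(148 + L(5)) = 92*(148 + 2/(-75 + 5*(1 + 5))) = 92*(148 + 2/(-75 + 5*6)) = 92*(148 + 2/(-75 + 30)) = 92*(148 + 2/(-45)) = 92*(148 + 2*(-1/45)) = 92*(148 - 2/45) = 92*(6658/45) = 612536/45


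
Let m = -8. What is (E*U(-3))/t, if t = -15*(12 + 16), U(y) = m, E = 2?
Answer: 4/105 ≈ 0.038095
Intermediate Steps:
U(y) = -8
t = -420 (t = -15*28 = -420)
(E*U(-3))/t = (2*(-8))/(-420) = -16*(-1/420) = 4/105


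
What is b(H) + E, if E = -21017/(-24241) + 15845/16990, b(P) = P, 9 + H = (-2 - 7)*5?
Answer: -4299794077/82370918 ≈ -52.200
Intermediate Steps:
H = -54 (H = -9 + (-2 - 7)*5 = -9 - 9*5 = -9 - 45 = -54)
E = 148235495/82370918 (E = -21017*(-1/24241) + 15845*(1/16990) = 21017/24241 + 3169/3398 = 148235495/82370918 ≈ 1.7996)
b(H) + E = -54 + 148235495/82370918 = -4299794077/82370918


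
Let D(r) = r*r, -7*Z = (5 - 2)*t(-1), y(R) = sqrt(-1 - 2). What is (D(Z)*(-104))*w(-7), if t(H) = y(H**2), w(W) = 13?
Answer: 36504/49 ≈ 744.98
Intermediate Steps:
y(R) = I*sqrt(3) (y(R) = sqrt(-3) = I*sqrt(3))
t(H) = I*sqrt(3)
Z = -3*I*sqrt(3)/7 (Z = -(5 - 2)*I*sqrt(3)/7 = -3*I*sqrt(3)/7 ≈ -0.74231*I)
D(r) = r**2
(D(Z)*(-104))*w(-7) = ((-3*I*sqrt(3)/7)**2*(-104))*13 = -27/49*(-104)*13 = (2808/49)*13 = 36504/49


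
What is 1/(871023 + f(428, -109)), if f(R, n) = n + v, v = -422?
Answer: 1/870492 ≈ 1.1488e-6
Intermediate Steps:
f(R, n) = -422 + n (f(R, n) = n - 422 = -422 + n)
1/(871023 + f(428, -109)) = 1/(871023 + (-422 - 109)) = 1/(871023 - 531) = 1/870492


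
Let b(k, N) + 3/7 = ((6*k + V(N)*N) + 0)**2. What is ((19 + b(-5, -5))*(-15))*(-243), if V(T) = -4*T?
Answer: 431677350/7 ≈ 6.1668e+7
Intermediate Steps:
b(k, N) = -3/7 + (-4*N**2 + 6*k)**2 (b(k, N) = -3/7 + ((6*k + (-4*N)*N) + 0)**2 = -3/7 + ((6*k - 4*N**2) + 0)**2 = -3/7 + ((-4*N**2 + 6*k) + 0)**2 = -3/7 + (-4*N**2 + 6*k)**2)
((19 + b(-5, -5))*(-15))*(-243) = ((19 + (-3/7 + 4*(-2*(-5)**2 + 3*(-5))**2))*(-15))*(-243) = ((19 + (-3/7 + 4*(-2*25 - 15)**2))*(-15))*(-243) = ((19 + (-3/7 + 4*(-50 - 15)**2))*(-15))*(-243) = ((19 + (-3/7 + 4*(-65)**2))*(-15))*(-243) = ((19 + (-3/7 + 4*4225))*(-15))*(-243) = ((19 + (-3/7 + 16900))*(-15))*(-243) = ((19 + 118297/7)*(-15))*(-243) = ((118430/7)*(-15))*(-243) = -1776450/7*(-243) = 431677350/7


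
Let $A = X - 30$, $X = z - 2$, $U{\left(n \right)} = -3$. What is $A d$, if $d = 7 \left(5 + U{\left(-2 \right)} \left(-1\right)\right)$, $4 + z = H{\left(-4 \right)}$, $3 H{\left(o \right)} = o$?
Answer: $- \frac{6272}{3} \approx -2090.7$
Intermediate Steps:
$H{\left(o \right)} = \frac{o}{3}$
$z = - \frac{16}{3}$ ($z = -4 + \frac{1}{3} \left(-4\right) = -4 - \frac{4}{3} = - \frac{16}{3} \approx -5.3333$)
$X = - \frac{22}{3}$ ($X = - \frac{16}{3} - 2 = - \frac{22}{3} \approx -7.3333$)
$A = - \frac{112}{3}$ ($A = - \frac{22}{3} - 30 = - \frac{112}{3} \approx -37.333$)
$d = 56$ ($d = 7 \left(5 - -3\right) = 7 \left(5 + 3\right) = 7 \cdot 8 = 56$)
$A d = \left(- \frac{112}{3}\right) 56 = - \frac{6272}{3}$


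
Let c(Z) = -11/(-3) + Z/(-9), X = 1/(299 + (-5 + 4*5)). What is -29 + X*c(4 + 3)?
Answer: -40964/1413 ≈ -28.991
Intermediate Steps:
X = 1/314 (X = 1/(299 + (-5 + 20)) = 1/(299 + 15) = 1/314 ≈ 0.0031847)
c(Z) = 11/3 - Z/9 (c(Z) = -11*(-⅓) + Z*(-⅑) = 11/3 - Z/9)
-29 + X*c(4 + 3) = -29 + (11/3 - (4 + 3)/9)/314 = -29 + (11/3 - ⅑*7)/314 = -29 + (11/3 - 7/9)/314 = -29 + (1/314)*(26/9) = -29 + 13/1413 = -40964/1413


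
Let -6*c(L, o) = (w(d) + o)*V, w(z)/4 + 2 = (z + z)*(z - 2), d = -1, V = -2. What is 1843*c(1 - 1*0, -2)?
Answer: 25802/3 ≈ 8600.7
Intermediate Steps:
w(z) = -8 + 8*z*(-2 + z) (w(z) = -8 + 4*((z + z)*(z - 2)) = -8 + 4*((2*z)*(-2 + z)) = -8 + 4*(2*z*(-2 + z)) = -8 + 8*z*(-2 + z))
c(L, o) = 16/3 + o/3 (c(L, o) = -((-8 - 16*(-1) + 8*(-1)**2) + o)*(-2)/6 = -((-8 + 16 + 8*1) + o)*(-2)/6 = -((-8 + 16 + 8) + o)*(-2)/6 = -(16 + o)*(-2)/6 = -(-32 - 2*o)/6 = 16/3 + o/3)
1843*c(1 - 1*0, -2) = 1843*(16/3 + (1/3)*(-2)) = 1843*(16/3 - 2/3) = 1843*(14/3) = 25802/3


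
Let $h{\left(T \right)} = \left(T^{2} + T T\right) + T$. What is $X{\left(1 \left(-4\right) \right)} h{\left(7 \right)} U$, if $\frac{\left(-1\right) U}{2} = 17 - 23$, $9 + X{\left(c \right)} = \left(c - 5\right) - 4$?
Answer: $-27720$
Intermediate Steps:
$X{\left(c \right)} = -18 + c$ ($X{\left(c \right)} = -9 + \left(\left(c - 5\right) - 4\right) = -9 + \left(\left(-5 + c\right) - 4\right) = -9 + \left(-9 + c\right) = -18 + c$)
$U = 12$ ($U = - 2 \left(17 - 23\right) = \left(-2\right) \left(-6\right) = 12$)
$h{\left(T \right)} = T + 2 T^{2}$ ($h{\left(T \right)} = \left(T^{2} + T^{2}\right) + T = 2 T^{2} + T = T + 2 T^{2}$)
$X{\left(1 \left(-4\right) \right)} h{\left(7 \right)} U = \left(-18 + 1 \left(-4\right)\right) 7 \left(1 + 2 \cdot 7\right) 12 = \left(-18 - 4\right) 7 \left(1 + 14\right) 12 = - 22 \cdot 7 \cdot 15 \cdot 12 = \left(-22\right) 105 \cdot 12 = \left(-2310\right) 12 = -27720$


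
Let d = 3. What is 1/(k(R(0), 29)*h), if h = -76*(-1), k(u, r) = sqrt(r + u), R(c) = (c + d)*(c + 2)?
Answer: sqrt(35)/2660 ≈ 0.0022241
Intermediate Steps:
R(c) = (2 + c)*(3 + c) (R(c) = (c + 3)*(c + 2) = (3 + c)*(2 + c) = (2 + c)*(3 + c))
h = 76
1/(k(R(0), 29)*h) = 1/(sqrt(29 + (6 + 0**2 + 5*0))*76) = 1/(sqrt(29 + (6 + 0 + 0))*76) = 1/(sqrt(29 + 6)*76) = 1/(sqrt(35)*76) = 1/(76*sqrt(35)) = sqrt(35)/2660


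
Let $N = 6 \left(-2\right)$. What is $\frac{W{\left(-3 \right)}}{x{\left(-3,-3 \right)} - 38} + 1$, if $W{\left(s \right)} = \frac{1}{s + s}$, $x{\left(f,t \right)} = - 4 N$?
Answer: $\frac{59}{60} \approx 0.98333$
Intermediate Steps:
$N = -12$
$x{\left(f,t \right)} = 48$ ($x{\left(f,t \right)} = \left(-4\right) \left(-12\right) = 48$)
$W{\left(s \right)} = \frac{1}{2 s}$
$\frac{W{\left(-3 \right)}}{x{\left(-3,-3 \right)} - 38} + 1 = \frac{\frac{1}{2} \frac{1}{-3}}{48 - 38} + 1 = \frac{\frac{1}{2} \left(- \frac{1}{3}\right)}{10} + 1 = \left(- \frac{1}{6}\right) \frac{1}{10} + 1 = - \frac{1}{60} + 1 = \frac{59}{60}$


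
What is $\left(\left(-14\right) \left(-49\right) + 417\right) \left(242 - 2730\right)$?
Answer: $-2744264$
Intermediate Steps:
$\left(\left(-14\right) \left(-49\right) + 417\right) \left(242 - 2730\right) = \left(686 + 417\right) \left(-2488\right) = 1103 \left(-2488\right) = -2744264$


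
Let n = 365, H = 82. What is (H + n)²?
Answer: 199809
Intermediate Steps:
(H + n)² = (82 + 365)² = 447² = 199809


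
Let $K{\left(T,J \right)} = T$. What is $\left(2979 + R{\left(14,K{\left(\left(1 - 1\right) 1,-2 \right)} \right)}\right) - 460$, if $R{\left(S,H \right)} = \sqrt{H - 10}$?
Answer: $2519 + i \sqrt{10} \approx 2519.0 + 3.1623 i$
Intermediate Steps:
$R{\left(S,H \right)} = \sqrt{-10 + H}$
$\left(2979 + R{\left(14,K{\left(\left(1 - 1\right) 1,-2 \right)} \right)}\right) - 460 = \left(2979 + \sqrt{-10 + \left(1 - 1\right) 1}\right) - 460 = \left(2979 + \sqrt{-10 + 0 \cdot 1}\right) - 460 = \left(2979 + \sqrt{-10 + 0}\right) - 460 = \left(2979 + \sqrt{-10}\right) - 460 = \left(2979 + i \sqrt{10}\right) - 460 = 2519 + i \sqrt{10}$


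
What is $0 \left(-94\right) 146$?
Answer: $0$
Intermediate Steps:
$0 \left(-94\right) 146 = 0 \cdot 146 = 0$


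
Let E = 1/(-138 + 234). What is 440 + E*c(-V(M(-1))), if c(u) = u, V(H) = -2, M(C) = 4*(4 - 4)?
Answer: 21121/48 ≈ 440.02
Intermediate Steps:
M(C) = 0 (M(C) = 4*0 = 0)
E = 1/96 ≈ 0.010417
440 + E*c(-V(M(-1))) = 440 + (-1*(-2))/96 = 440 + (1/96)*2 = 440 + 1/48 = 21121/48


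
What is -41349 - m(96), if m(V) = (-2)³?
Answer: -41341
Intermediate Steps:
m(V) = -8
-41349 - m(96) = -41349 - 1*(-8) = -41349 + 8 = -41341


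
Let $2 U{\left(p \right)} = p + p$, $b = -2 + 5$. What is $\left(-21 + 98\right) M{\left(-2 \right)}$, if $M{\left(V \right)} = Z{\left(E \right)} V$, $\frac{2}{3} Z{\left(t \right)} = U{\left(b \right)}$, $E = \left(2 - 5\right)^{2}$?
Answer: $-693$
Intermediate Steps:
$b = 3$
$U{\left(p \right)} = p$ ($U{\left(p \right)} = \frac{p + p}{2} = \frac{2 p}{2} = p$)
$E = 9$ ($E = \left(-3\right)^{2} = 9$)
$Z{\left(t \right)} = \frac{9}{2}$ ($Z{\left(t \right)} = \frac{3}{2} \cdot 3 = \frac{9}{2}$)
$M{\left(V \right)} = \frac{9 V}{2}$
$\left(-21 + 98\right) M{\left(-2 \right)} = \left(-21 + 98\right) \frac{9}{2} \left(-2\right) = 77 \left(-9\right) = -693$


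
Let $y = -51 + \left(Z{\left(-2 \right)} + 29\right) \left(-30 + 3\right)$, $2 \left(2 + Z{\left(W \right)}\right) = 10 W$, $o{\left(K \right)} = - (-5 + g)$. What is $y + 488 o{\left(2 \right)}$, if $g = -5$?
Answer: $4370$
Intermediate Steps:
$o{\left(K \right)} = 10$ ($o{\left(K \right)} = - (-5 - 5) = \left(-1\right) \left(-10\right) = 10$)
$Z{\left(W \right)} = -2 + 5 W$ ($Z{\left(W \right)} = -2 + \frac{10 W}{2} = -2 + 5 W$)
$y = -510$ ($y = -51 + \left(\left(-2 + 5 \left(-2\right)\right) + 29\right) \left(-30 + 3\right) = -51 + \left(\left(-2 - 10\right) + 29\right) \left(-27\right) = -51 + \left(-12 + 29\right) \left(-27\right) = -51 + 17 \left(-27\right) = -51 - 459 = -510$)
$y + 488 o{\left(2 \right)} = -510 + 488 \cdot 10 = -510 + 4880 = 4370$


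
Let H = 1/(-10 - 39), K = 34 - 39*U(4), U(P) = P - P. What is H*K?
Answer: -34/49 ≈ -0.69388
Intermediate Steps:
U(P) = 0
K = 34 (K = 34 - 39*0 = 34 + 0 = 34)
H = -1/49 (H = 1/(-49) = -1/49 ≈ -0.020408)
H*K = -1/49*34 = -34/49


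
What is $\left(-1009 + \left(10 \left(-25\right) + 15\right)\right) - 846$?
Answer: $-2090$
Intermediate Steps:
$\left(-1009 + \left(10 \left(-25\right) + 15\right)\right) - 846 = \left(-1009 + \left(-250 + 15\right)\right) - 846 = \left(-1009 - 235\right) - 846 = -1244 - 846 = -2090$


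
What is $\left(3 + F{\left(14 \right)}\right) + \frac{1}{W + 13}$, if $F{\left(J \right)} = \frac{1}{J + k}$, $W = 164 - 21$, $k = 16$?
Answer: $\frac{2371}{780} \approx 3.0397$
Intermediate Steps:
$W = 143$ ($W = 164 - 21 = 143$)
$F{\left(J \right)} = \frac{1}{16 + J}$ ($F{\left(J \right)} = \frac{1}{J + 16} = \frac{1}{16 + J}$)
$\left(3 + F{\left(14 \right)}\right) + \frac{1}{W + 13} = \left(3 + \frac{1}{16 + 14}\right) + \frac{1}{143 + 13} = \left(3 + \frac{1}{30}\right) + \frac{1}{156} = \frac{91}{30} + \frac{1}{156} = \frac{2371}{780}$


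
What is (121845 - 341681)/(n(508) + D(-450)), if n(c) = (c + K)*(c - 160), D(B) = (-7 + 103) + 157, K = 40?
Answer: -219836/190957 ≈ -1.1512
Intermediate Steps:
D(B) = 253 (D(B) = 96 + 157 = 253)
n(c) = (-160 + c)*(40 + c) (n(c) = (c + 40)*(c - 160) = (40 + c)*(-160 + c) = (-160 + c)*(40 + c))
(121845 - 341681)/(n(508) + D(-450)) = (121845 - 341681)/((-6400 + 508² - 120*508) + 253) = -219836/((-6400 + 258064 - 60960) + 253) = -219836/(190704 + 253) = -219836/190957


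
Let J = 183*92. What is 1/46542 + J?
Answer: 783581113/46542 ≈ 16836.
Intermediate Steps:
J = 16836
1/46542 + J = 1/46542 + 16836 = 783581113/46542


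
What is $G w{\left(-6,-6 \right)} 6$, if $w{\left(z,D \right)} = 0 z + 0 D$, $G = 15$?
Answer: $0$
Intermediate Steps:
$w{\left(z,D \right)} = 0$ ($w{\left(z,D \right)} = 0 + 0 = 0$)
$G w{\left(-6,-6 \right)} 6 = 15 \cdot 0 \cdot 6 = 0 \cdot 6 = 0$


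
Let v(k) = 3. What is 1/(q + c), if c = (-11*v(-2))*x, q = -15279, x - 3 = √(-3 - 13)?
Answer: -233/3583338 + I/1791669 ≈ -6.5023e-5 + 5.5814e-7*I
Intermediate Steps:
x = 3 + 4*I (x = 3 + √(-3 - 13) = 3 + √(-16) = 3 + 4*I ≈ 3.0 + 4.0*I)
c = -99 - 132*I (c = (-11*3)*(3 + 4*I) = -33*(3 + 4*I) = -99 - 132*I ≈ -99.0 - 132.0*I)
1/(q + c) = 1/(-15279 + (-99 - 132*I)) = 1/(-15378 - 132*I) = (-15378 + 132*I)/236500308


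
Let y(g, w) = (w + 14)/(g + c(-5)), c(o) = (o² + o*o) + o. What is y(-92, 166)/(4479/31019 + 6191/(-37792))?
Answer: 211008608640/1070108267 ≈ 197.18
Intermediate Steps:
c(o) = o + 2*o² (c(o) = (o² + o²) + o = 2*o² + o = o + 2*o²)
y(g, w) = (14 + w)/(45 + g) (y(g, w) = (w + 14)/(g - 5*(1 + 2*(-5))) = (14 + w)/(g - 5*(1 - 10)) = (14 + w)/(g - 5*(-9)) = (14 + w)/(g + 45) = (14 + w)/(45 + g))
y(-92, 166)/(4479/31019 + 6191/(-37792)) = ((14 + 166)/(45 - 92))/(4479/31019 + 6191/(-37792)) = (180/(-47))/(4479*(1/31019) + 6191*(-1/37792)) = (-1/47*180)/(4479/31019 - 6191/37792) = -180/(47*(-22768261/1172270048)) = -180/47*(-1172270048/22768261) = 211008608640/1070108267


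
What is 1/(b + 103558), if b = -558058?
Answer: -1/454500 ≈ -2.2002e-6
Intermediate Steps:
1/(b + 103558) = 1/(-558058 + 103558) = 1/(-454500) = -1/454500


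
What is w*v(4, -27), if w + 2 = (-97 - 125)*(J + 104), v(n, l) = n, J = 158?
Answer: -232664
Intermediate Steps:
w = -58166 (w = -2 + (-97 - 125)*(158 + 104) = -2 - 222*262 = -2 - 58164 = -58166)
w*v(4, -27) = -58166*4 = -232664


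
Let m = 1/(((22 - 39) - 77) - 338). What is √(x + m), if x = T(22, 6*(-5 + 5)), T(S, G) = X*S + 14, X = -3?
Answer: I*√67395/36 ≈ 7.2113*I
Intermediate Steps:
m = -1/432 (m = 1/((-17 - 77) - 338) = 1/(-94 - 338) = 1/(-432) = -1/432 ≈ -0.0023148)
T(S, G) = 14 - 3*S (T(S, G) = -3*S + 14 = 14 - 3*S)
x = -52 (x = 14 - 3*22 = 14 - 66 = -52)
√(x + m) = √(-52 - 1/432) = √(-22465/432) = I*√67395/36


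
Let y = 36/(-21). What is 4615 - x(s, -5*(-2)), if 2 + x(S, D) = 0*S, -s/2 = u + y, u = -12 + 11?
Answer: 4617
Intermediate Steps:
u = -1
y = -12/7 (y = 36*(-1/21) = -12/7 ≈ -1.7143)
s = 38/7 (s = -2*(-1 - 12/7) = -2*(-19/7) = 38/7 ≈ 5.4286)
x(S, D) = -2 (x(S, D) = -2 + 0*S = -2 + 0 = -2)
4615 - x(s, -5*(-2)) = 4615 - 1*(-2) = 4615 + 2 = 4617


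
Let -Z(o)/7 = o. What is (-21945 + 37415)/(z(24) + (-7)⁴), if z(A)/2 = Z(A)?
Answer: 442/59 ≈ 7.4915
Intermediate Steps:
Z(o) = -7*o
z(A) = -14*A (z(A) = 2*(-7*A) = -14*A)
(-21945 + 37415)/(z(24) + (-7)⁴) = (-21945 + 37415)/(-14*24 + (-7)⁴) = 15470/(-336 + 2401) = 15470/2065 = 15470*(1/2065) = 442/59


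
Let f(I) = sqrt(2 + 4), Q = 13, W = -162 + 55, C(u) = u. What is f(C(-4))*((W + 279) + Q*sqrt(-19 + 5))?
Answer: sqrt(6)*(172 + 13*I*sqrt(14)) ≈ 421.31 + 119.15*I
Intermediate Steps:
W = -107
f(I) = sqrt(6)
f(C(-4))*((W + 279) + Q*sqrt(-19 + 5)) = sqrt(6)*((-107 + 279) + 13*sqrt(-19 + 5)) = sqrt(6)*(172 + 13*sqrt(-14)) = sqrt(6)*(172 + 13*(I*sqrt(14))) = sqrt(6)*(172 + 13*I*sqrt(14))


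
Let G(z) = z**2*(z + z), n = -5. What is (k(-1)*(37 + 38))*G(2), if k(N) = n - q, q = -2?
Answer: -3600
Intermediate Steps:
k(N) = -3 (k(N) = -5 - 1*(-2) = -5 + 2 = -3)
G(z) = 2*z**3 (G(z) = z**2*(2*z) = 2*z**3)
(k(-1)*(37 + 38))*G(2) = (-3*(37 + 38))*(2*2**3) = (-3*75)*(2*8) = -225*16 = -3600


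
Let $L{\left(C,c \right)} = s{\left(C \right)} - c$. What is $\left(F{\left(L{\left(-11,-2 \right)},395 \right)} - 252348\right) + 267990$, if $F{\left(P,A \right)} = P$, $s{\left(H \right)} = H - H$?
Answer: $15644$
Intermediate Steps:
$s{\left(H \right)} = 0$
$L{\left(C,c \right)} = - c$ ($L{\left(C,c \right)} = 0 - c = - c$)
$\left(F{\left(L{\left(-11,-2 \right)},395 \right)} - 252348\right) + 267990 = \left(\left(-1\right) \left(-2\right) - 252348\right) + 267990 = \left(2 - 252348\right) + 267990 = -252346 + 267990 = 15644$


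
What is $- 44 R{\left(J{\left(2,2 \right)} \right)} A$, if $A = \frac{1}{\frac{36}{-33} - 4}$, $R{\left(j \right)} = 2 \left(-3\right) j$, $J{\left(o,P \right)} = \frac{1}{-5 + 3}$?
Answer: $\frac{363}{14} \approx 25.929$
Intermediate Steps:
$J{\left(o,P \right)} = - \frac{1}{2}$ ($J{\left(o,P \right)} = \frac{1}{-2} = - \frac{1}{2}$)
$R{\left(j \right)} = - 6 j$
$A = - \frac{11}{56}$ ($A = \frac{1}{36 \left(- \frac{1}{33}\right) - 4} = \frac{1}{- \frac{12}{11} - 4} = \frac{1}{- \frac{56}{11}} = - \frac{11}{56} \approx -0.19643$)
$- 44 R{\left(J{\left(2,2 \right)} \right)} A = - 44 \left(\left(-6\right) \left(- \frac{1}{2}\right)\right) \left(- \frac{11}{56}\right) = \left(-44\right) 3 \left(- \frac{11}{56}\right) = \left(-132\right) \left(- \frac{11}{56}\right) = \frac{363}{14}$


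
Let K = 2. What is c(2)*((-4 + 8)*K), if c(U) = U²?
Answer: 32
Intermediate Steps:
c(2)*((-4 + 8)*K) = 2²*((-4 + 8)*2) = 4*(4*2) = 4*8 = 32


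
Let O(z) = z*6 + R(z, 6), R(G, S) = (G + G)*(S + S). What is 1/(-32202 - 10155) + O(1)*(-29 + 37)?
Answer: 10165679/42357 ≈ 240.00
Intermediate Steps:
R(G, S) = 4*G*S (R(G, S) = (2*G)*(2*S) = 4*G*S)
O(z) = 30*z (O(z) = z*6 + 4*z*6 = 6*z + 24*z = 30*z)
1/(-32202 - 10155) + O(1)*(-29 + 37) = 1/(-32202 - 10155) + (30*1)*(-29 + 37) = 1/(-42357) + 30*8 = -1/42357 + 240 = 10165679/42357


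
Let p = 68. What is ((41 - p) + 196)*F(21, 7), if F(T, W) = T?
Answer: 3549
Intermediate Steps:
((41 - p) + 196)*F(21, 7) = ((41 - 1*68) + 196)*21 = ((41 - 68) + 196)*21 = (-27 + 196)*21 = 169*21 = 3549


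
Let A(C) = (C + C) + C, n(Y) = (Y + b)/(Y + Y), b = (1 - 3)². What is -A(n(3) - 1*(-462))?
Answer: -2779/2 ≈ -1389.5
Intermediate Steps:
b = 4 (b = (-2)² = 4)
n(Y) = (4 + Y)/(2*Y) (n(Y) = (Y + 4)/(Y + Y) = (4 + Y)/((2*Y)) = (4 + Y)*(1/(2*Y)) = (4 + Y)/(2*Y))
A(C) = 3*C (A(C) = 2*C + C = 3*C)
-A(n(3) - 1*(-462)) = -3*((½)*(4 + 3)/3 - 1*(-462)) = -3*((½)*(⅓)*7 + 462) = -3*(7/6 + 462) = -3*2779/6 = -1*2779/2 = -2779/2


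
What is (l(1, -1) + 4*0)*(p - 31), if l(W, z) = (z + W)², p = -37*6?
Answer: 0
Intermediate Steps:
p = -222
l(W, z) = (W + z)²
(l(1, -1) + 4*0)*(p - 31) = ((1 - 1)² + 4*0)*(-222 - 31) = (0² + 0)*(-253) = (0 + 0)*(-253) = 0*(-253) = 0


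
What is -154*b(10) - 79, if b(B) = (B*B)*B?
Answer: -154079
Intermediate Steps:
b(B) = B**3 (b(B) = B**2*B = B**3)
-154*b(10) - 79 = -154*10**3 - 79 = -154*1000 - 79 = -154000 - 79 = -154079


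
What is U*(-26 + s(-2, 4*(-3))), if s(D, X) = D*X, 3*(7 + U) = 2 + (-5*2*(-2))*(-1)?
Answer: 26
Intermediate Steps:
U = -13 (U = -7 + (2 + (-5*2*(-2))*(-1))/3 = -7 + (2 - 10*(-2)*(-1))/3 = -7 + (2 + 20*(-1))/3 = -7 + (2 - 20)/3 = -7 + (⅓)*(-18) = -7 - 6 = -13)
U*(-26 + s(-2, 4*(-3))) = -13*(-26 - 8*(-3)) = -13*(-26 - 2*(-12)) = -13*(-26 + 24) = -13*(-2) = 26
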